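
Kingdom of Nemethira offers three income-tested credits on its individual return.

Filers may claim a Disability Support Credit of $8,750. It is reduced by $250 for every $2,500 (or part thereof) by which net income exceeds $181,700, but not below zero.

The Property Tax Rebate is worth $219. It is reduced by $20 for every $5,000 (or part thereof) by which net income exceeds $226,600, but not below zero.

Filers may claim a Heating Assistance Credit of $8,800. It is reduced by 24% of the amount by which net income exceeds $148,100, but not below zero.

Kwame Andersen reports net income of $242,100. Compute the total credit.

Disability Support Credit: income exceeds $181,700 by $60,400, which is 25 full-or-partial $2,500 increments; reduction = 25 × $250 = $6,250, leaving $2,500.
Property Tax Rebate: income exceeds $226,600 by $15,500, which is 4 full-or-partial $5,000 increments; reduction = 4 × $20 = $80, leaving $139.
Heating Assistance Credit: 24% of the $94,000 excess over $148,100 is $22,560 ≥ base, so the credit is $0.
Total: $2,500 + $139 + $0 = $2,639.

$2,639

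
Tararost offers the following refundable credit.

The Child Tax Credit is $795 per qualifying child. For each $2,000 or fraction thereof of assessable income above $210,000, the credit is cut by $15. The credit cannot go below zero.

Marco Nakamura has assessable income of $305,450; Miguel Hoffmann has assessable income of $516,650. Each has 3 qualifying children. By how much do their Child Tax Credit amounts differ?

$1,590

Marco ($305,450): Child Tax Credit: base = 3 × $795 = $2,385. income exceeds $210,000 by $95,450, which is 48 full-or-partial $2,000 increments; reduction = 48 × $15 = $720, leaving $1,665.
Miguel ($516,650): Child Tax Credit: base = 3 × $795 = $2,385. income exceeds $210,000 by $306,650, which is 154 full-or-partial $2,000 increments; reduction = 154 × $15 = $2,310, leaving $75.
Difference: |$1,665 − $75| = $1,590.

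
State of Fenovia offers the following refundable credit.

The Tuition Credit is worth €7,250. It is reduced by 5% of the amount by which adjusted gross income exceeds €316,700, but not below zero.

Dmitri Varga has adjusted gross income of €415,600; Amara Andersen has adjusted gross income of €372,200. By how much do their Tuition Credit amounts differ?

Dmitri (€415,600): Tuition Credit: 5% of the €98,900 excess over €316,700 is €4,945; credit = €7,250 − €4,945 = €2,305.
Amara (€372,200): Tuition Credit: 5% of the €55,500 excess over €316,700 is €2,775; credit = €7,250 − €2,775 = €4,475.
Difference: |€2,305 − €4,475| = €2,170.

€2,170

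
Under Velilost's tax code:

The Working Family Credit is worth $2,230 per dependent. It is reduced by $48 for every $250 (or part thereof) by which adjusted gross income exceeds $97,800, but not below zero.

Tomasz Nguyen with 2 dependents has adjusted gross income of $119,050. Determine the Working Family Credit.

Working Family Credit: base = 2 × $2,230 = $4,460. income exceeds $97,800 by $21,250, which is 85 full-or-partial $250 increments; reduction = 85 × $48 = $4,080, leaving $380.

$380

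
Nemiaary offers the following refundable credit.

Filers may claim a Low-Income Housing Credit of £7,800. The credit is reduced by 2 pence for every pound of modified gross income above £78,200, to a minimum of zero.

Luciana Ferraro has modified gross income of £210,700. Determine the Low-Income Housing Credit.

Low-Income Housing Credit: 2% of the £132,500 excess over £78,200 is £2,650; credit = £7,800 − £2,650 = £5,150.

£5,150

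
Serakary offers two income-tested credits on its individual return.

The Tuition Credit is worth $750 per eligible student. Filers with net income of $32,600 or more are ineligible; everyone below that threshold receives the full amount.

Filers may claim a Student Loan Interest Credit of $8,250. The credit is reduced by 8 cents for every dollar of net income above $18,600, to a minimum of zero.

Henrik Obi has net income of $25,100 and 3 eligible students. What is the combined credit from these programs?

Tuition Credit: base = 3 × $750 = $2,250. $25,100 is below the $32,600 cutoff, so the full $2,250 applies.
Student Loan Interest Credit: 8% of the $6,500 excess over $18,600 is $520; credit = $8,250 − $520 = $7,730.
Total: $2,250 + $7,730 = $9,980.

$9,980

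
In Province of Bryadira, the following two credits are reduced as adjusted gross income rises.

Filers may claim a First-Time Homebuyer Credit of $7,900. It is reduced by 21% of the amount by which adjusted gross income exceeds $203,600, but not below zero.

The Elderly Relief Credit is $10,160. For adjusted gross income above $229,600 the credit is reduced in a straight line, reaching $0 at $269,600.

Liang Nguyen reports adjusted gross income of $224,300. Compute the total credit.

$13,713

First-Time Homebuyer Credit: 21% of the $20,700 excess over $203,600 is $4,347; credit = $7,900 − $4,347 = $3,553.
Elderly Relief Credit: $224,300 is at or below the $229,600 threshold, so the full $10,160 applies.
Total: $3,553 + $10,160 = $13,713.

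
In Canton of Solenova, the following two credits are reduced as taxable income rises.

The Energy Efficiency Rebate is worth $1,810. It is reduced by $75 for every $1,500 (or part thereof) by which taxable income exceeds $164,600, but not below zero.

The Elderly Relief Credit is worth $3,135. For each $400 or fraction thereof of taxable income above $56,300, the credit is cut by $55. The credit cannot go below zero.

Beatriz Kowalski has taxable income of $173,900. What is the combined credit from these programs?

Energy Efficiency Rebate: income exceeds $164,600 by $9,300, which is 7 full-or-partial $1,500 increments; reduction = 7 × $75 = $525, leaving $1,285.
Elderly Relief Credit: income exceeds $56,300 by $117,600 → 294 increments × $55 = $16,170 ≥ base, so the credit is $0.
Total: $1,285 + $0 = $1,285.

$1,285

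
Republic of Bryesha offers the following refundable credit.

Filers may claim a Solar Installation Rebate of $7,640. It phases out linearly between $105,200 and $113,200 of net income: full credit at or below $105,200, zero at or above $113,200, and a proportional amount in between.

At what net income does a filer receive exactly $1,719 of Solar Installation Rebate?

$111,400

$1,719 is 1,719/7,640 of the full $7,640, so 5,921/7,640 of the $8,000 range has been used: income = $105,200 + $8,000 × 5,921/7,640 = $111,400.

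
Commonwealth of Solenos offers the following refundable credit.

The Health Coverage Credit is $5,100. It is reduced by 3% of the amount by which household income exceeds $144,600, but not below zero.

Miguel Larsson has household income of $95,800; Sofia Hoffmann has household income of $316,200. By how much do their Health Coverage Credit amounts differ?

$5,100

Miguel ($95,800): Health Coverage Credit: $95,800 is at or below the $144,600 threshold, so the full $5,100 applies.
Sofia ($316,200): Health Coverage Credit: 3% of the $171,600 excess over $144,600 is $5,148 ≥ base, so the credit is $0.
Difference: |$5,100 − $0| = $5,100.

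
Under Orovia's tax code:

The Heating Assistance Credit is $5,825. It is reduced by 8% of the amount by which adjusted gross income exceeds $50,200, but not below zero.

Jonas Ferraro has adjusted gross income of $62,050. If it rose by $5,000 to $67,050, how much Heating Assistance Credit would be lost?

At $62,050 — 8% of the $11,850 excess over $50,200 is $948; credit = $5,825 − $948 = $4,877.
At $67,050 — 8% of the $16,850 excess over $50,200 is $1,348; credit = $5,825 − $1,348 = $4,477.
Lost: $4,877 − $4,477 = $400.

$400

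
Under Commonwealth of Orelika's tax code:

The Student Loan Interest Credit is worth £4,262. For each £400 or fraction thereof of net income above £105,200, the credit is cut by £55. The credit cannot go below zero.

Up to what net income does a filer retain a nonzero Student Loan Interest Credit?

After 77 increments the reduction is 77 × £55 = £4,235, leaving £27; one more increment wipes it out. Increment 77 ends at excess 77 × £400 = £30,800, so the highest qualifying income is £105,200 + £30,800 = £136,000.

£136,000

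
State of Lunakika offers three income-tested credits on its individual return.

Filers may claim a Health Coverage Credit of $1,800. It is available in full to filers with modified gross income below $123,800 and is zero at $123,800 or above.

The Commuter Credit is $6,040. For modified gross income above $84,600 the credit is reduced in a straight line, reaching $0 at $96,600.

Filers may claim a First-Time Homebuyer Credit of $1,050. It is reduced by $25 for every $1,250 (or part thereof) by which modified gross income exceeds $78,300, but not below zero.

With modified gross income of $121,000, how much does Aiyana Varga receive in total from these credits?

$1,975

Health Coverage Credit: $121,000 is below the $123,800 cutoff, so the full $1,800 applies.
Commuter Credit: $121,000 is at or above $96,600, so the credit is $0.
First-Time Homebuyer Credit: income exceeds $78,300 by $42,700, which is 35 full-or-partial $1,250 increments; reduction = 35 × $25 = $875, leaving $175.
Total: $1,800 + $0 + $175 = $1,975.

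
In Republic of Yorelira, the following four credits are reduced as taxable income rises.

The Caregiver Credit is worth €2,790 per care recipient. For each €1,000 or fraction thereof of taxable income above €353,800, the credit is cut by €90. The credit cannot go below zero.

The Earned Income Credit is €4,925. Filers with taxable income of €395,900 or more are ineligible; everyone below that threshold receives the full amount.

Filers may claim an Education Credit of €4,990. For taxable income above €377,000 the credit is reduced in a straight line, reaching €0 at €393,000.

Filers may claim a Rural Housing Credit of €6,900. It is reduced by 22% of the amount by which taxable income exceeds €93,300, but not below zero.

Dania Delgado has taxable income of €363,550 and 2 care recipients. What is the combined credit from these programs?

€14,595

Caregiver Credit: base = 2 × €2,790 = €5,580. income exceeds €353,800 by €9,750, which is 10 full-or-partial €1,000 increments; reduction = 10 × €90 = €900, leaving €4,680.
Earned Income Credit: €363,550 is below the €395,900 cutoff, so the full €4,925 applies.
Education Credit: €363,550 is at or below the €377,000 threshold, so the full €4,990 applies.
Rural Housing Credit: 22% of the €270,250 excess over €93,300 is €59,455 ≥ base, so the credit is €0.
Total: €4,680 + €4,925 + €4,990 + €0 = €14,595.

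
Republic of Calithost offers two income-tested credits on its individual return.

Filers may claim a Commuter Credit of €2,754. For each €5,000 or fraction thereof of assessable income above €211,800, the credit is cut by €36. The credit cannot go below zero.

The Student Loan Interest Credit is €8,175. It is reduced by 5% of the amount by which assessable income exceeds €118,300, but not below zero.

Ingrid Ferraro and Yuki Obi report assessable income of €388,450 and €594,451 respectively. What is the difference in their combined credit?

Ingrid (€388,450): Commuter Credit: income exceeds €211,800 by €176,650, which is 36 full-or-partial €5,000 increments; reduction = 36 × €36 = €1,296, leaving €1,458. Student Loan Interest Credit: 5% of the €270,150 excess over €118,300 is €13,507.50 ≥ base, so the credit is €0. total €1,458 + €0 = €1,458
Yuki (€594,451): Commuter Credit: income exceeds €211,800 by €382,651 → 77 increments × €36 = €2,772 ≥ base, so the credit is €0. Student Loan Interest Credit: 5% of the €476,151 excess over €118,300 is €23,807.55 ≥ base, so the credit is €0. total €0 + €0 = €0
Difference: |€1,458 − €0| = €1,458.

€1,458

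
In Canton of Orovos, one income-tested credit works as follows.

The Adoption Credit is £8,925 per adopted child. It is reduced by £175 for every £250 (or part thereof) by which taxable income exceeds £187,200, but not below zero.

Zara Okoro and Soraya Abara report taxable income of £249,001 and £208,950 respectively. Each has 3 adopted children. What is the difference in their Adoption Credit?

£11,550

Zara (£249,001): Adoption Credit: base = 3 × £8,925 = £26,775. income exceeds £187,200 by £61,801 → 248 increments × £175 = £43,400 ≥ base, so the credit is £0.
Soraya (£208,950): Adoption Credit: base = 3 × £8,925 = £26,775. income exceeds £187,200 by £21,750, which is 87 full-or-partial £250 increments; reduction = 87 × £175 = £15,225, leaving £11,550.
Difference: |£0 − £11,550| = £11,550.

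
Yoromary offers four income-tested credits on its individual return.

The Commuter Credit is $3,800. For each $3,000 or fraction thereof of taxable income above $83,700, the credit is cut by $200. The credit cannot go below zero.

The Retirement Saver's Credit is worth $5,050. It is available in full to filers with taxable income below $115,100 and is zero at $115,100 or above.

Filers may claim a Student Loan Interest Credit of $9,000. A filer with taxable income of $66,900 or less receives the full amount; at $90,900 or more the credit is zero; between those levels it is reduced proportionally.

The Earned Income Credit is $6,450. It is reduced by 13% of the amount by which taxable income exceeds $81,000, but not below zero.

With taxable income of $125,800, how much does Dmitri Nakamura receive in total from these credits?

Commuter Credit: income exceeds $83,700 by $42,100, which is 15 full-or-partial $3,000 increments; reduction = 15 × $200 = $3,000, leaving $800.
Retirement Saver's Credit: $125,800 meets or exceeds the $115,100 cutoff, so the credit is $0.
Student Loan Interest Credit: $125,800 is at or above $90,900, so the credit is $0.
Earned Income Credit: 13% of the $44,800 excess over $81,000 is $5,824; credit = $6,450 − $5,824 = $626.
Total: $800 + $0 + $0 + $626 = $1,426.

$1,426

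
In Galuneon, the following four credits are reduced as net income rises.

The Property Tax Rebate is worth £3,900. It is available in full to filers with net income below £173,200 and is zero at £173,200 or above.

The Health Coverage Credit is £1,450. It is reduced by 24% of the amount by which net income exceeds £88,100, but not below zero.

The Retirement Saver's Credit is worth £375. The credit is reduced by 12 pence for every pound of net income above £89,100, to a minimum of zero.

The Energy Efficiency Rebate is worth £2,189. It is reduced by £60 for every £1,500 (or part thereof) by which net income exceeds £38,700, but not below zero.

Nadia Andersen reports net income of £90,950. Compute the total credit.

£4,908

Property Tax Rebate: £90,950 is below the £173,200 cutoff, so the full £3,900 applies.
Health Coverage Credit: 24% of the £2,850 excess over £88,100 is £684; credit = £1,450 − £684 = £766.
Retirement Saver's Credit: 12% of the £1,850 excess over £89,100 is £222; credit = £375 − £222 = £153.
Energy Efficiency Rebate: income exceeds £38,700 by £52,250, which is 35 full-or-partial £1,500 increments; reduction = 35 × £60 = £2,100, leaving £89.
Total: £3,900 + £766 + £153 + £89 = £4,908.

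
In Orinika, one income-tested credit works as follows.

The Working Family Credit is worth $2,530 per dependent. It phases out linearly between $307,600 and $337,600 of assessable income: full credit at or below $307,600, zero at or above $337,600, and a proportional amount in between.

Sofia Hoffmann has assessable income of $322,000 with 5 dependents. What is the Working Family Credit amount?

$6,578

Working Family Credit: base = 5 × $2,530 = $12,650. $322,000 is $14,400 into a $30,000 phase-out range, leaving 15,600/30,000 of the credit: $12,650 × 15,600/30,000 = $6,578.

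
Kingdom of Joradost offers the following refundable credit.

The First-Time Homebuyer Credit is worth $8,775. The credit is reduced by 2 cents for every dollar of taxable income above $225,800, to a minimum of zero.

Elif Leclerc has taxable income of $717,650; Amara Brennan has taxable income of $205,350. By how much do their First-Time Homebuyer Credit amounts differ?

Elif ($717,650): First-Time Homebuyer Credit: 2% of the $491,850 excess over $225,800 is $9,837 ≥ base, so the credit is $0.
Amara ($205,350): First-Time Homebuyer Credit: $205,350 is at or below the $225,800 threshold, so the full $8,775 applies.
Difference: |$0 − $8,775| = $8,775.

$8,775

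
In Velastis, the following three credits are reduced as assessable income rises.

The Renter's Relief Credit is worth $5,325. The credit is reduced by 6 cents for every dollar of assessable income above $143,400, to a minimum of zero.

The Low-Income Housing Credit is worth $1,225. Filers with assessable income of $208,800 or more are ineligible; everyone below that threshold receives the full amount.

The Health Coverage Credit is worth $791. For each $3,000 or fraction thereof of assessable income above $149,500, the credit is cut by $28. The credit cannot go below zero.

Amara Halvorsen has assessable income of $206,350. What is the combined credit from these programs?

Renter's Relief Credit: 6% of the $62,950 excess over $143,400 is $3,777; credit = $5,325 − $3,777 = $1,548.
Low-Income Housing Credit: $206,350 is below the $208,800 cutoff, so the full $1,225 applies.
Health Coverage Credit: income exceeds $149,500 by $56,850, which is 19 full-or-partial $3,000 increments; reduction = 19 × $28 = $532, leaving $259.
Total: $1,548 + $1,225 + $259 = $3,032.

$3,032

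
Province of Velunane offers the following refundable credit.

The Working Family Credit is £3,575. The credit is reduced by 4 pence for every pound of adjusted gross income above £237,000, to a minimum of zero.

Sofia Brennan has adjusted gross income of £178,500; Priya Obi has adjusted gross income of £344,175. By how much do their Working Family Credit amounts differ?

£3,575

Sofia (£178,500): Working Family Credit: £178,500 is at or below the £237,000 threshold, so the full £3,575 applies.
Priya (£344,175): Working Family Credit: 4% of the £107,175 excess over £237,000 is £4,287 ≥ base, so the credit is £0.
Difference: |£3,575 − £0| = £3,575.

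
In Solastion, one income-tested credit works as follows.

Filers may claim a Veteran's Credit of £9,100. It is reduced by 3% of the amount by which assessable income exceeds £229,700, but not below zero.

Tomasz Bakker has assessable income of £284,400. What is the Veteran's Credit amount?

Veteran's Credit: 3% of the £54,700 excess over £229,700 is £1,641; credit = £9,100 − £1,641 = £7,459.

£7,459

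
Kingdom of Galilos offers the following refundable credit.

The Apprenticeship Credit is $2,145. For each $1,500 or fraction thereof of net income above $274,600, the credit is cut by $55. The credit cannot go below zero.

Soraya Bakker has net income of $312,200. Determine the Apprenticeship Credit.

Apprenticeship Credit: income exceeds $274,600 by $37,600, which is 26 full-or-partial $1,500 increments; reduction = 26 × $55 = $1,430, leaving $715.

$715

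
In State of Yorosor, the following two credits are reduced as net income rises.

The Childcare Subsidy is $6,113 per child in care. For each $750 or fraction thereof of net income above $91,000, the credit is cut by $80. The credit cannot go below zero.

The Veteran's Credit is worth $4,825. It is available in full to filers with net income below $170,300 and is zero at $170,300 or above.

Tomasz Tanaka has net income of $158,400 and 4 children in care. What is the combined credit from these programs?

Childcare Subsidy: base = 4 × $6,113 = $24,452. income exceeds $91,000 by $67,400, which is 90 full-or-partial $750 increments; reduction = 90 × $80 = $7,200, leaving $17,252.
Veteran's Credit: $158,400 is below the $170,300 cutoff, so the full $4,825 applies.
Total: $17,252 + $4,825 = $22,077.

$22,077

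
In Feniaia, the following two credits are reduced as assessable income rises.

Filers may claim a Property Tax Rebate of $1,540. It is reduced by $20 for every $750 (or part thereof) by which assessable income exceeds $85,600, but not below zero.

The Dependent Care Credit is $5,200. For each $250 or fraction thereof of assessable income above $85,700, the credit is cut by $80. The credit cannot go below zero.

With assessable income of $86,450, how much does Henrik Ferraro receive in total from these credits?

Property Tax Rebate: income exceeds $85,600 by $850, which is 2 full-or-partial $750 increments; reduction = 2 × $20 = $40, leaving $1,500.
Dependent Care Credit: income exceeds $85,700 by $750, which is 3 full-or-partial $250 increments; reduction = 3 × $80 = $240, leaving $4,960.
Total: $1,500 + $4,960 = $6,460.

$6,460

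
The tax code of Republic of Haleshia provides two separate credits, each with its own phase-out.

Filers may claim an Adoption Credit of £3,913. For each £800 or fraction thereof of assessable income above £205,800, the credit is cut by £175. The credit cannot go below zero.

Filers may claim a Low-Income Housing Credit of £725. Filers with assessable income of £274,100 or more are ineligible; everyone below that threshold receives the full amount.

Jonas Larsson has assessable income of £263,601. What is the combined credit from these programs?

Adoption Credit: income exceeds £205,800 by £57,801 → 73 increments × £175 = £12,775 ≥ base, so the credit is £0.
Low-Income Housing Credit: £263,601 is below the £274,100 cutoff, so the full £725 applies.
Total: £0 + £725 = £725.

£725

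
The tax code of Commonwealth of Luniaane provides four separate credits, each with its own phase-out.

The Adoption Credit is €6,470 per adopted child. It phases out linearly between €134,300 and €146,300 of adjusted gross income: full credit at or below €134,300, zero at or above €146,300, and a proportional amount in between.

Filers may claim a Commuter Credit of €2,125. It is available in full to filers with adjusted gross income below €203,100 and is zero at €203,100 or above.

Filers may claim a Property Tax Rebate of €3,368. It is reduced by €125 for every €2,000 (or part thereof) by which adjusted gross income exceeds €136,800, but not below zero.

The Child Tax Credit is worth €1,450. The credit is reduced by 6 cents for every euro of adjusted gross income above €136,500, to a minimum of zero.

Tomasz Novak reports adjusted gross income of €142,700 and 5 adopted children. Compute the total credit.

€15,901

Adoption Credit: base = 5 × €6,470 = €32,350. €142,700 is €8,400 into a €12,000 phase-out range, leaving 3,600/12,000 of the credit: €32,350 × 3,600/12,000 = €9,705.
Commuter Credit: €142,700 is below the €203,100 cutoff, so the full €2,125 applies.
Property Tax Rebate: income exceeds €136,800 by €5,900, which is 3 full-or-partial €2,000 increments; reduction = 3 × €125 = €375, leaving €2,993.
Child Tax Credit: 6% of the €6,200 excess over €136,500 is €372; credit = €1,450 − €372 = €1,078.
Total: €9,705 + €2,125 + €2,993 + €1,078 = €15,901.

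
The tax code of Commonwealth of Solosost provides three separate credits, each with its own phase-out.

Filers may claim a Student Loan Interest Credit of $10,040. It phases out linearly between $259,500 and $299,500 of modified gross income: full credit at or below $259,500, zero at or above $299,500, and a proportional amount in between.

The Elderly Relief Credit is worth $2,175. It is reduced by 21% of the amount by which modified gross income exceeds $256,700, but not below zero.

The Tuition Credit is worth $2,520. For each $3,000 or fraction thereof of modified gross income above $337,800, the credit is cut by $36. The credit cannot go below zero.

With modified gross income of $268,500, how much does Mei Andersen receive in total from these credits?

$10,301

Student Loan Interest Credit: $268,500 is $9,000 into a $40,000 phase-out range, leaving 31,000/40,000 of the credit: $10,040 × 31,000/40,000 = $7,781.
Elderly Relief Credit: 21% of the $11,800 excess over $256,700 is $2,478 ≥ base, so the credit is $0.
Tuition Credit: $268,500 is at or below the $337,800 threshold, so the full $2,520 applies.
Total: $7,781 + $0 + $2,520 = $10,301.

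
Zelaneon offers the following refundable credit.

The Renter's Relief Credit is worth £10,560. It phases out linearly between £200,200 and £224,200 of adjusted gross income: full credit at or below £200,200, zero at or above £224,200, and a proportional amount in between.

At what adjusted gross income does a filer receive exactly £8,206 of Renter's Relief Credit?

£205,550

£8,206 is 8,206/10,560 of the full £10,560, so 2,354/10,560 of the £24,000 range has been used: income = £200,200 + £24,000 × 2,354/10,560 = £205,550.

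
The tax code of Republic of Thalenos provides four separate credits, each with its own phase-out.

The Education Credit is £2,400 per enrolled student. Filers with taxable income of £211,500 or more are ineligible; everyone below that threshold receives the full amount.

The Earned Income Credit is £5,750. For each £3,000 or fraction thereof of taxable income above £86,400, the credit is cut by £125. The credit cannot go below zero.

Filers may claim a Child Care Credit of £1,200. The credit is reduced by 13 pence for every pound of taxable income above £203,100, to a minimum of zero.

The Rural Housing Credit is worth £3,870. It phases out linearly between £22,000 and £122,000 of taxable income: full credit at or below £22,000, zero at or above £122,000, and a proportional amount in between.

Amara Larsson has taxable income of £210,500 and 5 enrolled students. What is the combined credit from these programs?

£12,738

Education Credit: base = 5 × £2,400 = £12,000. £210,500 is below the £211,500 cutoff, so the full £12,000 applies.
Earned Income Credit: income exceeds £86,400 by £124,100, which is 42 full-or-partial £3,000 increments; reduction = 42 × £125 = £5,250, leaving £500.
Child Care Credit: 13% of the £7,400 excess over £203,100 is £962; credit = £1,200 − £962 = £238.
Rural Housing Credit: £210,500 is at or above £122,000, so the credit is £0.
Total: £12,000 + £500 + £238 + £0 = £12,738.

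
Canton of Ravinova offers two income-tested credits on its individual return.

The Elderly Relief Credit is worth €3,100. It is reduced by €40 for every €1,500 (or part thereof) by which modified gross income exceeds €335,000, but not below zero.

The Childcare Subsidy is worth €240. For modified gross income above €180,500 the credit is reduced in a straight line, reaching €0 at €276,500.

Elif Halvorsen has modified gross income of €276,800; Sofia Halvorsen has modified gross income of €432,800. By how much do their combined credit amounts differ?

Elif (€276,800): Elderly Relief Credit: €276,800 is at or below the €335,000 threshold, so the full €3,100 applies. Childcare Subsidy: €276,800 is at or above €276,500, so the credit is €0. total €3,100 + €0 = €3,100
Sofia (€432,800): Elderly Relief Credit: income exceeds €335,000 by €97,800, which is 66 full-or-partial €1,500 increments; reduction = 66 × €40 = €2,640, leaving €460. Childcare Subsidy: €432,800 is at or above €276,500, so the credit is €0. total €460 + €0 = €460
Difference: |€3,100 − €460| = €2,640.

€2,640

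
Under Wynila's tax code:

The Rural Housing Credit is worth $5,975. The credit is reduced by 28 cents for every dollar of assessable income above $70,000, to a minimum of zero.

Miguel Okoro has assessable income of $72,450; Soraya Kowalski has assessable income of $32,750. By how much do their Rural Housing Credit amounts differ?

Miguel ($72,450): Rural Housing Credit: 28% of the $2,450 excess over $70,000 is $686; credit = $5,975 − $686 = $5,289.
Soraya ($32,750): Rural Housing Credit: $32,750 is at or below the $70,000 threshold, so the full $5,975 applies.
Difference: |$5,289 − $5,975| = $686.

$686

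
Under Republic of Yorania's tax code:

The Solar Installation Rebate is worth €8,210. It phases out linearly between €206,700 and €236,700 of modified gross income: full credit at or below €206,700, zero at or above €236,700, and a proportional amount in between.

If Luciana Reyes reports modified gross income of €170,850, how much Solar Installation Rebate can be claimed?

€8,210

Solar Installation Rebate: €170,850 is at or below the €206,700 threshold, so the full €8,210 applies.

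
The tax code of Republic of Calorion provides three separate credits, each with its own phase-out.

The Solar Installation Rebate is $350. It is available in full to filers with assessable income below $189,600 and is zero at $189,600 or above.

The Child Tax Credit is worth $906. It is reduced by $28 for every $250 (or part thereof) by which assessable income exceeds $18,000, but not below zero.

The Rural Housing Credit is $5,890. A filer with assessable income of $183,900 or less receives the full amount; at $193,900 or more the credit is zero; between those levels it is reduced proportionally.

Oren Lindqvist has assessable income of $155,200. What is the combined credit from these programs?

Solar Installation Rebate: $155,200 is below the $189,600 cutoff, so the full $350 applies.
Child Tax Credit: income exceeds $18,000 by $137,200 → 549 increments × $28 = $15,372 ≥ base, so the credit is $0.
Rural Housing Credit: $155,200 is at or below the $183,900 threshold, so the full $5,890 applies.
Total: $350 + $0 + $5,890 = $6,240.

$6,240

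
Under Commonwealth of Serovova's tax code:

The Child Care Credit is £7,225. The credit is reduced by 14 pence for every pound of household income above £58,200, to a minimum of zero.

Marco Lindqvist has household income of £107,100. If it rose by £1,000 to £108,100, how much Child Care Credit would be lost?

At £107,100 — 14% of the £48,900 excess over £58,200 is £6,846; credit = £7,225 − £6,846 = £379.
At £108,100 — 14% of the £49,900 excess over £58,200 is £6,986; credit = £7,225 − £6,986 = £239.
Lost: £379 − £239 = £140.

£140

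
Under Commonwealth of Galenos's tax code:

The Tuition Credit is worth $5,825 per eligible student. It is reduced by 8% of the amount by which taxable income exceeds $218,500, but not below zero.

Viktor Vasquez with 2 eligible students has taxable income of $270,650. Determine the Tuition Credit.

Tuition Credit: base = 2 × $5,825 = $11,650. 8% of the $52,150 excess over $218,500 is $4,172; credit = $11,650 − $4,172 = $7,478.

$7,478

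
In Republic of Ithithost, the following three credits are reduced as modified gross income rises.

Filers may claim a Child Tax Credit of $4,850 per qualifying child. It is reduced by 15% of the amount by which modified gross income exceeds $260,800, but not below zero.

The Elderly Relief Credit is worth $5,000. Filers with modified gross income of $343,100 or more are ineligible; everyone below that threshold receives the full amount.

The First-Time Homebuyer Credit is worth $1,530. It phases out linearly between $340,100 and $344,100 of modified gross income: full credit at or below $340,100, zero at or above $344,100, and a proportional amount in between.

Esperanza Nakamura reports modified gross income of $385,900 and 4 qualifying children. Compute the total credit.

$635

Child Tax Credit: base = 4 × $4,850 = $19,400. 15% of the $125,100 excess over $260,800 is $18,765; credit = $19,400 − $18,765 = $635.
Elderly Relief Credit: $385,900 meets or exceeds the $343,100 cutoff, so the credit is $0.
First-Time Homebuyer Credit: $385,900 is at or above $344,100, so the credit is $0.
Total: $635 + $0 + $0 = $635.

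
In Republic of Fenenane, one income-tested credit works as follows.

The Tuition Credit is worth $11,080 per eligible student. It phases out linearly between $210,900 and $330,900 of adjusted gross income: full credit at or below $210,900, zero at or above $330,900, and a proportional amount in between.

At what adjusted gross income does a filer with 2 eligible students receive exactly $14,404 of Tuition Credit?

$252,900

Full credit = 2 × $11,080 = $22,160.
$14,404 is 14,404/22,160 of the full $22,160, so 7,756/22,160 of the $120,000 range has been used: income = $210,900 + $120,000 × 7,756/22,160 = $252,900.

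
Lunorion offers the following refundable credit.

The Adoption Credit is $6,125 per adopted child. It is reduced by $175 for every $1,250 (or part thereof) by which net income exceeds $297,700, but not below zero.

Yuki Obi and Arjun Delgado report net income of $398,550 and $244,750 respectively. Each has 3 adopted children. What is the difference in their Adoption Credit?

$14,175

Yuki ($398,550): Adoption Credit: base = 3 × $6,125 = $18,375. income exceeds $297,700 by $100,850, which is 81 full-or-partial $1,250 increments; reduction = 81 × $175 = $14,175, leaving $4,200.
Arjun ($244,750): Adoption Credit: base = 3 × $6,125 = $18,375. $244,750 is at or below the $297,700 threshold, so the full $18,375 applies.
Difference: |$4,200 − $18,375| = $14,175.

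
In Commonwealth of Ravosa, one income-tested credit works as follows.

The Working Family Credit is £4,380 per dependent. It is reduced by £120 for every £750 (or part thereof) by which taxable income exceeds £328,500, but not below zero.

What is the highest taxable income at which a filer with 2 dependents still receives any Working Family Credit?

£382,500

Full credit = 2 × £4,380 = £8,760.
After 72 increments the reduction is 72 × £120 = £8,640, leaving £120; one more increment wipes it out. Increment 72 ends at excess 72 × £750 = £54,000, so the highest qualifying income is £328,500 + £54,000 = £382,500.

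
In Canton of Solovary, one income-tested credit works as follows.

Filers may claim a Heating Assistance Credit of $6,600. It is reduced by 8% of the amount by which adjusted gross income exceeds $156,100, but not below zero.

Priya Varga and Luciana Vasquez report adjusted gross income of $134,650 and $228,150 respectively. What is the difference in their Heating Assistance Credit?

$5,764

Priya ($134,650): Heating Assistance Credit: $134,650 is at or below the $156,100 threshold, so the full $6,600 applies.
Luciana ($228,150): Heating Assistance Credit: 8% of the $72,050 excess over $156,100 is $5,764; credit = $6,600 − $5,764 = $836.
Difference: |$6,600 − $836| = $5,764.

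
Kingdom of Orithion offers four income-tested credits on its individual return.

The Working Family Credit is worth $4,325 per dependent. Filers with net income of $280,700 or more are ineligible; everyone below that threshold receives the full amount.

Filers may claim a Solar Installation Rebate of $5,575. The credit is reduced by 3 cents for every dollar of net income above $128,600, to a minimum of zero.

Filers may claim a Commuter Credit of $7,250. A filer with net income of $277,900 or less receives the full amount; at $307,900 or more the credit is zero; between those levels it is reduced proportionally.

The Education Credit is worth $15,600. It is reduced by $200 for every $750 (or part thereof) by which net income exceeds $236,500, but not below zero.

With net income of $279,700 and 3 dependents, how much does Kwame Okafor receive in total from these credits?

Working Family Credit: base = 3 × $4,325 = $12,975. $279,700 is below the $280,700 cutoff, so the full $12,975 applies.
Solar Installation Rebate: 3% of the $151,100 excess over $128,600 is $4,533; credit = $5,575 − $4,533 = $1,042.
Commuter Credit: $279,700 is $1,800 into a $30,000 phase-out range, leaving 28,200/30,000 of the credit: $7,250 × 28,200/30,000 = $6,815.
Education Credit: income exceeds $236,500 by $43,200, which is 58 full-or-partial $750 increments; reduction = 58 × $200 = $11,600, leaving $4,000.
Total: $12,975 + $1,042 + $6,815 + $4,000 = $24,832.

$24,832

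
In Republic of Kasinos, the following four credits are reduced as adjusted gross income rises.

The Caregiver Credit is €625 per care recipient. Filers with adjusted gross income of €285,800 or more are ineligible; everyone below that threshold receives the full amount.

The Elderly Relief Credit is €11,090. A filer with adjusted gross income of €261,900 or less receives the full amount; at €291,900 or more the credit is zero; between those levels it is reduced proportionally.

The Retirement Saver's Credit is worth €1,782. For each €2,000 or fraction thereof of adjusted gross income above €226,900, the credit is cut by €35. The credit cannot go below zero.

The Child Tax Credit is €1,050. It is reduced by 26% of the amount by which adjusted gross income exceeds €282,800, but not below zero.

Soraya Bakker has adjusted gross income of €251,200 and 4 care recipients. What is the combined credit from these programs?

Caregiver Credit: base = 4 × €625 = €2,500. €251,200 is below the €285,800 cutoff, so the full €2,500 applies.
Elderly Relief Credit: €251,200 is at or below the €261,900 threshold, so the full €11,090 applies.
Retirement Saver's Credit: income exceeds €226,900 by €24,300, which is 13 full-or-partial €2,000 increments; reduction = 13 × €35 = €455, leaving €1,327.
Child Tax Credit: €251,200 is at or below the €282,800 threshold, so the full €1,050 applies.
Total: €2,500 + €11,090 + €1,327 + €1,050 = €15,967.

€15,967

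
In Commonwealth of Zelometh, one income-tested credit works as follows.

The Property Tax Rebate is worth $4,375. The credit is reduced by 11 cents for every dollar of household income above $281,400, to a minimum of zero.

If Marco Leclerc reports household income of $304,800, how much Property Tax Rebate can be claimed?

Property Tax Rebate: 11% of the $23,400 excess over $281,400 is $2,574; credit = $4,375 − $2,574 = $1,801.

$1,801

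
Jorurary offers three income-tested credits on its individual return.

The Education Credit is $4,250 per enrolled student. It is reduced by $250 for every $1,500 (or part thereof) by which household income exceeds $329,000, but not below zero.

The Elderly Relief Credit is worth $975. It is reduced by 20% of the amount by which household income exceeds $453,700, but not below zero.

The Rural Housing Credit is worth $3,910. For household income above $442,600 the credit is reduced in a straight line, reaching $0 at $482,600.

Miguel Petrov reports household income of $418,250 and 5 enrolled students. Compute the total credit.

$11,135

Education Credit: base = 5 × $4,250 = $21,250. income exceeds $329,000 by $89,250, which is 60 full-or-partial $1,500 increments; reduction = 60 × $250 = $15,000, leaving $6,250.
Elderly Relief Credit: $418,250 is at or below the $453,700 threshold, so the full $975 applies.
Rural Housing Credit: $418,250 is at or below the $442,600 threshold, so the full $3,910 applies.
Total: $6,250 + $975 + $3,910 = $11,135.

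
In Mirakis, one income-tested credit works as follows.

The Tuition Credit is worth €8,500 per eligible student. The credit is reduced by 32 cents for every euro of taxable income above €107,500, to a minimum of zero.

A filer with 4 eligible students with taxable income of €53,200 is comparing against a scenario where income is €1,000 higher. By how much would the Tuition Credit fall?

€0

At €53,200 — base = 4 × €8,500 = €34,000. €53,200 is at or below the €107,500 threshold, so the full €34,000 applies.
At €54,200 — base = 4 × €8,500 = €34,000. €54,200 is at or below the €107,500 threshold, so the full €34,000 applies.
Lost: €34,000 − €34,000 = €0.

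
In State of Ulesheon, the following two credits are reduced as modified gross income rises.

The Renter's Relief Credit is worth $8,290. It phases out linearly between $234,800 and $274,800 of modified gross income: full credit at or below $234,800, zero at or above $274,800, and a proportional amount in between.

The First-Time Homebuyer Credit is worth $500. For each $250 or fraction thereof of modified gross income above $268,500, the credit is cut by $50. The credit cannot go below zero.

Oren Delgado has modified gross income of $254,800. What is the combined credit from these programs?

$4,645

Renter's Relief Credit: $254,800 is $20,000 into a $40,000 phase-out range, leaving 20,000/40,000 of the credit: $8,290 × 20,000/40,000 = $4,145.
First-Time Homebuyer Credit: $254,800 is at or below the $268,500 threshold, so the full $500 applies.
Total: $4,145 + $500 = $4,645.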